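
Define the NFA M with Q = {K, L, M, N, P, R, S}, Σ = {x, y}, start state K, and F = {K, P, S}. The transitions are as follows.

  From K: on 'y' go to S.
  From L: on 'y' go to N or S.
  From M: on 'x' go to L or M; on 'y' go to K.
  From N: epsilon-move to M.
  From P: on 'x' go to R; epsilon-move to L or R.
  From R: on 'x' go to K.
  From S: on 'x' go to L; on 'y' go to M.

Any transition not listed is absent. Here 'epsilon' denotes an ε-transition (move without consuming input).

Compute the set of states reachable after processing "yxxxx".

∅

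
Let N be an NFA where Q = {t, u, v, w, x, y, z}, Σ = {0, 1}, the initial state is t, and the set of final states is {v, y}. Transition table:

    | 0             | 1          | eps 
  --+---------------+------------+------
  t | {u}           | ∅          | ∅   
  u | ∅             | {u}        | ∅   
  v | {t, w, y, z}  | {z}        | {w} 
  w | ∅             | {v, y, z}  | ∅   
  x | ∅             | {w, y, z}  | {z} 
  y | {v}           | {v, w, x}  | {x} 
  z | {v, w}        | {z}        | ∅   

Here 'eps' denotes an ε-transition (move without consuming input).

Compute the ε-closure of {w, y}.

{w, x, y, z}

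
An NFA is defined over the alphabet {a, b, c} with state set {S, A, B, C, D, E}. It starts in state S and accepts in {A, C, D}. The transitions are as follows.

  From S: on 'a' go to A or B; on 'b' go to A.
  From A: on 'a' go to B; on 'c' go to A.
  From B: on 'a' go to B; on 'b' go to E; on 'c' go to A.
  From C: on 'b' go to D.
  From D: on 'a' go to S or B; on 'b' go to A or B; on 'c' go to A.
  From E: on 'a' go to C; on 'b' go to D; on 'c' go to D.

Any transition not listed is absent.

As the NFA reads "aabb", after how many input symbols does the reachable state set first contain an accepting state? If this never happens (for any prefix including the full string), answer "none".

Start in {S}.
Read 'a': S→{A, B}; now {A, B}.
None of the earlier sets intersect F, but {A, B} does.

1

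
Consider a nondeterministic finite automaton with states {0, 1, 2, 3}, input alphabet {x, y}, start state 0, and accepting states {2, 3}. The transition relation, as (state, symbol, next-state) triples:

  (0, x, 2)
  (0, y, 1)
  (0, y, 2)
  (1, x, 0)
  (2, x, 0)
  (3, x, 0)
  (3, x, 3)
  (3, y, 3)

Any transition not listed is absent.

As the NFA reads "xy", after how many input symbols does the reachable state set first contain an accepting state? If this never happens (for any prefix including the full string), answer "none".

Start in {0}.
Read 'x': {0} → {2}.
None of the earlier sets intersect F, but {2} does.

1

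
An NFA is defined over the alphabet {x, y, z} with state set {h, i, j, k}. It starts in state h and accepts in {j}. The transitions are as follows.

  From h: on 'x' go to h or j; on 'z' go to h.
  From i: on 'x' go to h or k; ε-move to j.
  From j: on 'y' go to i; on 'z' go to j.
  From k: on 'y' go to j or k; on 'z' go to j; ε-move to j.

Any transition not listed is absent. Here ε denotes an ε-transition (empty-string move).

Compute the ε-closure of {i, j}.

Begin with {i, j}.
No ε-moves leave this set, so the closure equals the set itself.

{i, j}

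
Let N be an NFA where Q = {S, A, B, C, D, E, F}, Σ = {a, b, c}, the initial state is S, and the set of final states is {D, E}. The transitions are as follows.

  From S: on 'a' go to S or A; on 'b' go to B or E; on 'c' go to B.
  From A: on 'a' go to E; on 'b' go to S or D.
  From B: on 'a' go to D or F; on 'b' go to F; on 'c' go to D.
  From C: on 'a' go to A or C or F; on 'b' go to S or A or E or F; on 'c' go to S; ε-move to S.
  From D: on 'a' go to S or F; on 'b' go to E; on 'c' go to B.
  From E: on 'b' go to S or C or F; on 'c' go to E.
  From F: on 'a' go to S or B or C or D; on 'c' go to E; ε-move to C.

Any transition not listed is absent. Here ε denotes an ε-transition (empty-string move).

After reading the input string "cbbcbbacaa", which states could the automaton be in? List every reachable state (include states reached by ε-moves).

Start in {S}.
Read 'c': S→{B}; now {B}.
Read 'b': B→{F}; union {F}; ε-closure = {S, C, F}.
Read 'b': S→{B, E}, C→{S, A, E, F}, F→∅; union {S, A, B, E, F}; ε-closure = {S, A, B, C, E, F}.
Read 'c': S→{B}, A→∅, B→{D}, C→{S}, E→{E}, F→{E}; now {S, B, D, E}.
Read 'b': S→{B, E}, B→{F}, D→{E}, E→{S, C, F}; now {S, B, C, E, F}.
Read 'b': S→{B, E}, B→{F}, C→{S, A, E, F}, E→{S, C, F}, F→∅; now {S, A, B, C, E, F}.
Read 'a': S→{S, A}, A→{E}, B→{D, F}, C→{A, C, F}, E→∅, F→{S, B, C, D}; now {S, A, B, C, D, E, F}.
Read 'c': S→{B}, A→∅, B→{D}, C→{S}, D→{B}, E→{E}, F→{E}; now {S, B, D, E}.
Read 'a': S→{S, A}, B→{D, F}, D→{S, F}, E→∅; union {S, A, D, F}; ε-closure = {S, A, C, D, F}.
Read 'a': S→{S, A}, A→{E}, C→{A, C, F}, D→{S, F}, F→{S, B, C, D}; now {S, A, B, C, D, E, F}.

{S, A, B, C, D, E, F}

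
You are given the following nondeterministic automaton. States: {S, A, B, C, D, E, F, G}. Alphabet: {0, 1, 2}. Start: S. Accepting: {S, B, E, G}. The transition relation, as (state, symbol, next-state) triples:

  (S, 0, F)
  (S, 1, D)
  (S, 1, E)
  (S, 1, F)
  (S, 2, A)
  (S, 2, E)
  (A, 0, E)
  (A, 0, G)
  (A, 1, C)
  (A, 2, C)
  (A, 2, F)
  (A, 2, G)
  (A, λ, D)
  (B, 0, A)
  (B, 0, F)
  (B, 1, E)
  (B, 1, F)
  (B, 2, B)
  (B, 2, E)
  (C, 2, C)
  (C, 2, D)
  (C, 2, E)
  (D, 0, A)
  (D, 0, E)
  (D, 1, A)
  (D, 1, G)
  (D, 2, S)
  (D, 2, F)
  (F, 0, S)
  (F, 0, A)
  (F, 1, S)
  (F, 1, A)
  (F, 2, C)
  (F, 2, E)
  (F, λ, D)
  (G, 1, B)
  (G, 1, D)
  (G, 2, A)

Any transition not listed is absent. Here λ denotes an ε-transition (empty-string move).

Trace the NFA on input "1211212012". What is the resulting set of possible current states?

{S, A, B, C, D, E, F, G}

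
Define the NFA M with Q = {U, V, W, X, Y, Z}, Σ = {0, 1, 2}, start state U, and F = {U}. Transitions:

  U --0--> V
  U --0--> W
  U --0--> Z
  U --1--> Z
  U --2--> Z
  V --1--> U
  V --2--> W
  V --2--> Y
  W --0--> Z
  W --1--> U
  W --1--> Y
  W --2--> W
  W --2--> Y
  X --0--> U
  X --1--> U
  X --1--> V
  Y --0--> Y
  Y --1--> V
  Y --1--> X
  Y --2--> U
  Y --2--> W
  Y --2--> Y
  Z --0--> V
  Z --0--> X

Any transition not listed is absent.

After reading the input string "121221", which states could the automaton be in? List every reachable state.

Start in {U}.
Read '1': U→{Z}; now {Z}.
Read '2': Z→∅; now ∅.
The set is empty and remains empty for the remaining 4 symbols.

∅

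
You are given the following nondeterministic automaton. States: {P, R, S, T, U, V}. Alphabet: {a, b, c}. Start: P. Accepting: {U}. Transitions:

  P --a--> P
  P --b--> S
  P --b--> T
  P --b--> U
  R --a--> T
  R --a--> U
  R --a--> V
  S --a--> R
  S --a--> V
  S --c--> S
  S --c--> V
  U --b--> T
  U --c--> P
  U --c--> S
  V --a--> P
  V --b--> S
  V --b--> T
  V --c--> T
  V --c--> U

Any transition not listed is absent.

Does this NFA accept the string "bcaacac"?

Start in {P}.
Read 'b': P→{S, T, U}; now {S, T, U}.
Read 'c': S→{S, V}, T→∅, U→{P, S}; now {P, S, V}.
Read 'a': P→{P}, S→{R, V}, V→{P}; now {P, R, V}.
Read 'a': P→{P}, R→{T, U, V}, V→{P}; now {P, T, U, V}.
Read 'c': P→∅, T→∅, U→{P, S}, V→{T, U}; now {P, S, T, U}.
Read 'a': P→{P}, S→{R, V}, T→∅, U→∅; now {P, R, V}.
Read 'c': P→∅, R→∅, V→{T, U}; now {T, U}.
The final set {T, U} contains the accepting state U.

Yes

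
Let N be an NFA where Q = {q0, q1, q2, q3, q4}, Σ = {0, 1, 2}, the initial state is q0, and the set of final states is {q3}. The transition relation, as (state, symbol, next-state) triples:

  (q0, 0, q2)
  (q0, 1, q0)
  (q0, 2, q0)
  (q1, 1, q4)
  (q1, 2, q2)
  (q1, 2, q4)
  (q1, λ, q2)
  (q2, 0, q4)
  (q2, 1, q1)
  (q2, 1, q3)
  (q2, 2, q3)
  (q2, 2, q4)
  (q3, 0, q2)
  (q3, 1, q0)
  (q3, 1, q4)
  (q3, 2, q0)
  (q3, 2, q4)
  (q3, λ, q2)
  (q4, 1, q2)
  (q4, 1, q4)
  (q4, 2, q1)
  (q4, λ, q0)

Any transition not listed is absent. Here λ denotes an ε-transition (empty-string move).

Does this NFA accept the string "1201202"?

Yes

Start in {q0}.
Read '1': {q0} → {q0}.
Read '2': {q0} → {q0}.
Read '0': {q0} → {q2}.
Read '1': {q2} → {q1, q2, q3}.
Read '2': {q1, q2, q3} → {q0, q2, q3, q4}.
Read '0': {q0, q2, q3, q4} → {q0, q2, q4}.
Read '2': {q0, q2, q4} → {q0, q1, q2, q3, q4}.
The final set {q0, q1, q2, q3, q4} contains the accepting state q3.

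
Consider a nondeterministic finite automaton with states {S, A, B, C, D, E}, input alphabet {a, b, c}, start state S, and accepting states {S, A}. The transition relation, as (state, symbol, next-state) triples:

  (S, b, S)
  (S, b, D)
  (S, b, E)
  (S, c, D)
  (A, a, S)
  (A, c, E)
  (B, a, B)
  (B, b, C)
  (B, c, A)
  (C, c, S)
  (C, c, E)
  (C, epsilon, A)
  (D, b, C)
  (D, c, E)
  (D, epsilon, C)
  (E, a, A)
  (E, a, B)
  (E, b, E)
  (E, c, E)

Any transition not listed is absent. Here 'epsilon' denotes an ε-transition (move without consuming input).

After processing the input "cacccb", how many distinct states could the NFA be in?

3

Start in {S}.
Read 'c': {S} → {A, C, D}.
Read 'a': {A, C, D} → {S}.
Read 'c': {S} → {A, C, D}.
Read 'c': {A, C, D} → {S, E}.
Read 'c': {S, E} → {A, C, D, E}.
Read 'b': {A, C, D, E} → {A, C, E}.
That set has 3 states.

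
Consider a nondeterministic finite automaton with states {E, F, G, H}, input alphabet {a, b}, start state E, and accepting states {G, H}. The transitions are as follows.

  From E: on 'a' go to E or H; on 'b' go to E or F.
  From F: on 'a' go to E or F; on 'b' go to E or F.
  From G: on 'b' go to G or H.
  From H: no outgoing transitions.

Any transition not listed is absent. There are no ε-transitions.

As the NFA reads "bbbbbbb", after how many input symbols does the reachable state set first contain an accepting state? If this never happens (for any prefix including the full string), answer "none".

none

Start in {E}.
Read 'b': {E} → {E, F}.
Read 'b': {E, F} → {E, F}.
Read 'b': {E, F} → {E, F}.
Read 'b': {E, F} → {E, F}.
Read 'b': {E, F} → {E, F}.
Read 'b': {E, F} → {E, F}.
Read 'b': {E, F} → {E, F}.
No reachable set along the way intersects F.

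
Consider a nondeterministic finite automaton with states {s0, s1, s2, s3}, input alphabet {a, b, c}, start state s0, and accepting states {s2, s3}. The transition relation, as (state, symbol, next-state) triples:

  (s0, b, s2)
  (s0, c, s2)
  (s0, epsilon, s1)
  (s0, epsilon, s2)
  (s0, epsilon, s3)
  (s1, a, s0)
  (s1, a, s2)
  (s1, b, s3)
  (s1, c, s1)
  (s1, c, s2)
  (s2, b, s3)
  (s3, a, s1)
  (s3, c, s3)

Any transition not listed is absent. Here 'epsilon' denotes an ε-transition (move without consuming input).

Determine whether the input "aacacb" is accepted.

Start: ε-closure({s0}) = {s0, s1, s2, s3}.
Read 'a': {s0, s1, s2, s3} → {s0, s1, s2, s3}.
Read 'a': {s0, s1, s2, s3} → {s0, s1, s2, s3}.
Read 'c': {s0, s1, s2, s3} → {s1, s2, s3}.
Read 'a': {s1, s2, s3} → {s0, s1, s2, s3}.
Read 'c': {s0, s1, s2, s3} → {s1, s2, s3}.
Read 'b': {s1, s2, s3} → {s3}.
The final set {s3} contains the accepting state s3.

Yes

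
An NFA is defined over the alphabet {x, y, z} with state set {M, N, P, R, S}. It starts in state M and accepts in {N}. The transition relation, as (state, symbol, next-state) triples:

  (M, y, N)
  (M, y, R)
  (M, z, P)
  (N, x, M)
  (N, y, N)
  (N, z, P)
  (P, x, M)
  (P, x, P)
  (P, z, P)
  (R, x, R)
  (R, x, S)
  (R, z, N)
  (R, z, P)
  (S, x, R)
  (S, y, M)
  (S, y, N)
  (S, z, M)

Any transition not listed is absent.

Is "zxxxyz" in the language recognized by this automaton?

Yes

Start in {M}.
Read 'z': M→{P}; now {P}.
Read 'x': P→{M, P}; now {M, P}.
Read 'x': M→∅, P→{M, P}; now {M, P}.
Read 'x': M→∅, P→{M, P}; now {M, P}.
Read 'y': M→{N, R}, P→∅; now {N, R}.
Read 'z': N→{P}, R→{N, P}; now {N, P}.
The final set {N, P} contains the accepting state N.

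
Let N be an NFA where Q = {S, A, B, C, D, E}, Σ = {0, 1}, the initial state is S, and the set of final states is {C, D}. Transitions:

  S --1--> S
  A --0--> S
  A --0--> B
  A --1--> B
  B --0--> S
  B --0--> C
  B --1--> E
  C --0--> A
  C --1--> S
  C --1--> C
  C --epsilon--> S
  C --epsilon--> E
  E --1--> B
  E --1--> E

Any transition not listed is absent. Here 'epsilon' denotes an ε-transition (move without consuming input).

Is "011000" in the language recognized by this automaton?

Start in {S}.
Read '0': {S} → ∅.
The set is empty and remains empty for the remaining 5 symbols.
The final set ∅ contains no accepting state.

No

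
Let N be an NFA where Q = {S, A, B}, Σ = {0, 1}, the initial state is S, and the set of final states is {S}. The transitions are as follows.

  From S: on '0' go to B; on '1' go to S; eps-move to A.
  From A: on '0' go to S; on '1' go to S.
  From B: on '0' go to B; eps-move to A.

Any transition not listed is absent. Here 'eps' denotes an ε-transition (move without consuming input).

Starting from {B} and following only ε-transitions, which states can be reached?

{A, B}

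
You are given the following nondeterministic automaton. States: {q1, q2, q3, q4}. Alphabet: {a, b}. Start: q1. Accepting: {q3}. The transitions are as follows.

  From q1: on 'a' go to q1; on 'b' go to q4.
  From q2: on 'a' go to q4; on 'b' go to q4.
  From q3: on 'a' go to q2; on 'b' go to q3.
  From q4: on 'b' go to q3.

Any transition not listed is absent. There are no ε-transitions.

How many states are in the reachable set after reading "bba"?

Start in {q1}.
Read 'b': q1→{q4}; now {q4}.
Read 'b': q4→{q3}; now {q3}.
Read 'a': q3→{q2}; now {q2}.
That set has 1 state.

1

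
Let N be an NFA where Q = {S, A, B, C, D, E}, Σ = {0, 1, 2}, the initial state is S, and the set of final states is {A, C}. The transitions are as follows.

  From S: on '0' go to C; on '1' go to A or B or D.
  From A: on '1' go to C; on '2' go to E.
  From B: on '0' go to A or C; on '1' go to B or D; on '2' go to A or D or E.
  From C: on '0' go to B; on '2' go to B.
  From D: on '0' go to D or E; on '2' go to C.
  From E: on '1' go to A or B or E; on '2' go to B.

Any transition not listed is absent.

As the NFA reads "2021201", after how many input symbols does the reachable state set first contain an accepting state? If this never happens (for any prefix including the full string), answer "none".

none

Start in {S}.
Read '2': S→∅; now ∅.
The set is empty and remains empty for the remaining 6 symbols.
No reachable set along the way intersects F.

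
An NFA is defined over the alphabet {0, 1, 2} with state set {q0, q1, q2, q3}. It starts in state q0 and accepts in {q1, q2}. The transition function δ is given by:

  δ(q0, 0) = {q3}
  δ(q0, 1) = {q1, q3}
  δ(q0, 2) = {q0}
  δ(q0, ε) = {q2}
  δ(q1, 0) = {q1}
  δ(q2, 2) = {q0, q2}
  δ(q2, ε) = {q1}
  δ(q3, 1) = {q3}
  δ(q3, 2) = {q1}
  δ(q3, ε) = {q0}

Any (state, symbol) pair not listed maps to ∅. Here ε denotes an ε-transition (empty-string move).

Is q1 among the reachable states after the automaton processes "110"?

Start: ε-closure({q0}) = {q0, q1, q2}.
Read '1': {q0, q1, q2} → {q0, q1, q2, q3}.
Read '1': {q0, q1, q2, q3} → {q0, q1, q2, q3}.
Read '0': {q0, q1, q2, q3} → {q0, q1, q2, q3}.
State q1 is in {q0, q1, q2, q3}.

Yes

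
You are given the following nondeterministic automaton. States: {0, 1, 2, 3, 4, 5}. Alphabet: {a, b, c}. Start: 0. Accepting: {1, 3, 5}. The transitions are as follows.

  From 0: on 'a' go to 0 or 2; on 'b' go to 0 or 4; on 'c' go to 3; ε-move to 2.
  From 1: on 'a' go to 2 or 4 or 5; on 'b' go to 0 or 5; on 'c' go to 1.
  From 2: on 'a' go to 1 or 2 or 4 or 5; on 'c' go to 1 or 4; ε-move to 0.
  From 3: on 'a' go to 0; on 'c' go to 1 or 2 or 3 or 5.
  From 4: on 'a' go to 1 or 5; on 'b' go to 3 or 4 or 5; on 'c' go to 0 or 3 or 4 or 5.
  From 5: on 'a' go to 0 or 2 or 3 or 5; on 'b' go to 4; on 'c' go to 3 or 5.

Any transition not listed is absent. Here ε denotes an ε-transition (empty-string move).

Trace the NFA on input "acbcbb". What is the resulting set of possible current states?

Start: ε-closure({0}) = {0, 2}.
Read 'a': {0, 2} → {0, 1, 2, 4, 5}.
Read 'c': {0, 1, 2, 4, 5} → {0, 1, 2, 3, 4, 5}.
Read 'b': {0, 1, 2, 3, 4, 5} → {0, 2, 3, 4, 5}.
Read 'c': {0, 2, 3, 4, 5} → {0, 1, 2, 3, 4, 5}.
Read 'b': {0, 1, 2, 3, 4, 5} → {0, 2, 3, 4, 5}.
Read 'b': {0, 2, 3, 4, 5} → {0, 2, 3, 4, 5}.

{0, 2, 3, 4, 5}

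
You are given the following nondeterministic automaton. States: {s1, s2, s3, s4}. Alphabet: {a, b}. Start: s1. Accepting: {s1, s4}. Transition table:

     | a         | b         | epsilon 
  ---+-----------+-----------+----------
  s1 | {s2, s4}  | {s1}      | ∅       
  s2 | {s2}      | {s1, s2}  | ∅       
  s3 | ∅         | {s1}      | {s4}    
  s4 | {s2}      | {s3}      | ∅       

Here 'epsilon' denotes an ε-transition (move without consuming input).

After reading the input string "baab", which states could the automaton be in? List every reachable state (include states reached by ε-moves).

{s1, s2}

Start in {s1}.
Read 'b': {s1} → {s1}.
Read 'a': {s1} → {s2, s4}.
Read 'a': {s2, s4} → {s2}.
Read 'b': {s2} → {s1, s2}.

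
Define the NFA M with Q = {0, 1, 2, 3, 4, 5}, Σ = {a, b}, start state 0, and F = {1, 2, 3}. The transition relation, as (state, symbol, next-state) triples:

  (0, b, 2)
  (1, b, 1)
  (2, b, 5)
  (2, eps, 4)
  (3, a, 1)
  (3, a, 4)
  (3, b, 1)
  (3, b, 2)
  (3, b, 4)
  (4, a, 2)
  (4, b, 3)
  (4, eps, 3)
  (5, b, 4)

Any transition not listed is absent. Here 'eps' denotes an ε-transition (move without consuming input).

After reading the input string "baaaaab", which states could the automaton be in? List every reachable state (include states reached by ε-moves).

{1, 2, 3, 4, 5}

Start in {0}.
Read 'b': 0→{2}; union {2}; ε-closure = {2, 3, 4}.
Read 'a': 2→∅, 3→{1, 4}, 4→{2}; union {1, 2, 4}; ε-closure = {1, 2, 3, 4}.
Read 'a': 1→∅, 2→∅, 3→{1, 4}, 4→{2}; union {1, 2, 4}; ε-closure = {1, 2, 3, 4}.
Read 'a': 1→∅, 2→∅, 3→{1, 4}, 4→{2}; union {1, 2, 4}; ε-closure = {1, 2, 3, 4}.
Read 'a': 1→∅, 2→∅, 3→{1, 4}, 4→{2}; union {1, 2, 4}; ε-closure = {1, 2, 3, 4}.
Read 'a': 1→∅, 2→∅, 3→{1, 4}, 4→{2}; union {1, 2, 4}; ε-closure = {1, 2, 3, 4}.
Read 'b': 1→{1}, 2→{5}, 3→{1, 2, 4}, 4→{3}; now {1, 2, 3, 4, 5}.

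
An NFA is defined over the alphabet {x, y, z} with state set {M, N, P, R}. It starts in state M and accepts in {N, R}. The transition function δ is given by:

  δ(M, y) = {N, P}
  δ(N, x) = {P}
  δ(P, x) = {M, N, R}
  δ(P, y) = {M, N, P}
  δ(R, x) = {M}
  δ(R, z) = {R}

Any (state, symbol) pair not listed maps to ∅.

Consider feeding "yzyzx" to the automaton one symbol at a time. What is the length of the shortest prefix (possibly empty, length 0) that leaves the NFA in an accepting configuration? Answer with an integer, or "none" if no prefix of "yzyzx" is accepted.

Start in {M}.
Read 'y': M→{N, P}; now {N, P}.
None of the earlier sets intersect F, but {N, P} does.

1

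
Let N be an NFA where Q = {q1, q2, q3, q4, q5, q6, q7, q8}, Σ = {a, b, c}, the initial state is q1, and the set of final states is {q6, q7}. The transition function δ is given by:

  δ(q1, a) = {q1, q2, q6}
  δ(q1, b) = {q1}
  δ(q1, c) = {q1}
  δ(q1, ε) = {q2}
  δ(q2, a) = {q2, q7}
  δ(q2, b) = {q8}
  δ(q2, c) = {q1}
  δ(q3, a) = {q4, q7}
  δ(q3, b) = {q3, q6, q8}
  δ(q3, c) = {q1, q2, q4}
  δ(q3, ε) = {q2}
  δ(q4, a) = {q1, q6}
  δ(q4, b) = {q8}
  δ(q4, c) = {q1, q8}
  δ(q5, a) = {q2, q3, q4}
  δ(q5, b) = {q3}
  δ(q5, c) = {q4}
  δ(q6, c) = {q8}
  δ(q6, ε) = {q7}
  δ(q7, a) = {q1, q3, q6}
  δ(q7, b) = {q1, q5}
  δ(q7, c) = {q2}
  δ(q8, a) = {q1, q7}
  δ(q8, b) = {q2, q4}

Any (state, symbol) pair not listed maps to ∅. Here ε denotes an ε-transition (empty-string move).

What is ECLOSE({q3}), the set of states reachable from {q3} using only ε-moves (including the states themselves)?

Begin with {q3}.
ε-move q3 → q2; add q2.

{q2, q3}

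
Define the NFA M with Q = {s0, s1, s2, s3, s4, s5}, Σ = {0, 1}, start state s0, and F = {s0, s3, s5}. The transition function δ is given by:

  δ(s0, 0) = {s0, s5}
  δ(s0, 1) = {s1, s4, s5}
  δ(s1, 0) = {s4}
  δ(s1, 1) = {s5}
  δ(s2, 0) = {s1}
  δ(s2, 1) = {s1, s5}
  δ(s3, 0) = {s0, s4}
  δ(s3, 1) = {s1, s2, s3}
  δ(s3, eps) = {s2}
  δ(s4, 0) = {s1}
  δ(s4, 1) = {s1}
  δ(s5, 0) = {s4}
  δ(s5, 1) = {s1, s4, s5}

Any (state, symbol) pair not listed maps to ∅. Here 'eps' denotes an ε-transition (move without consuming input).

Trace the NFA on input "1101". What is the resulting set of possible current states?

{s1, s5}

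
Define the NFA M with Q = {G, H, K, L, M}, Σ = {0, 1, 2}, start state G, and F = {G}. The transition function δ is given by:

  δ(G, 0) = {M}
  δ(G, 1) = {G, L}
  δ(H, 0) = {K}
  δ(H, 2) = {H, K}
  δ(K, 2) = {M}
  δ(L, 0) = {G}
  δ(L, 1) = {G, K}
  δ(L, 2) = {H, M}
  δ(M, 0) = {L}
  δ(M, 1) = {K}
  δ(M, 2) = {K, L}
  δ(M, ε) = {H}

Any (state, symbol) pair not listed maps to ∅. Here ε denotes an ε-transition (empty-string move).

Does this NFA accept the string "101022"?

No

Start in {G}.
Read '1': {G} → {G, L}.
Read '0': {G, L} → {G, H, M}.
Read '1': {G, H, M} → {G, K, L}.
Read '0': {G, K, L} → {G, H, M}.
Read '2': {G, H, M} → {H, K, L}.
Read '2': {H, K, L} → {H, K, M}.
The final set {H, K, M} contains no accepting state.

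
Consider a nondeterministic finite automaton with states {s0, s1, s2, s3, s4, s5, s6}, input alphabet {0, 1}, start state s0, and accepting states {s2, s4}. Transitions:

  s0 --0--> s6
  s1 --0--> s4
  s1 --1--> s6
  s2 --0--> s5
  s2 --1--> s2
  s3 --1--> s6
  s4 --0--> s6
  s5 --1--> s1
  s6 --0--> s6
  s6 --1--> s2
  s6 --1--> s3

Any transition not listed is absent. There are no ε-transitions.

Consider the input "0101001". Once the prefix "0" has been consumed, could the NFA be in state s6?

Start in {s0}.
Read '0': {s0} → {s6}.
State s6 is in {s6}.

Yes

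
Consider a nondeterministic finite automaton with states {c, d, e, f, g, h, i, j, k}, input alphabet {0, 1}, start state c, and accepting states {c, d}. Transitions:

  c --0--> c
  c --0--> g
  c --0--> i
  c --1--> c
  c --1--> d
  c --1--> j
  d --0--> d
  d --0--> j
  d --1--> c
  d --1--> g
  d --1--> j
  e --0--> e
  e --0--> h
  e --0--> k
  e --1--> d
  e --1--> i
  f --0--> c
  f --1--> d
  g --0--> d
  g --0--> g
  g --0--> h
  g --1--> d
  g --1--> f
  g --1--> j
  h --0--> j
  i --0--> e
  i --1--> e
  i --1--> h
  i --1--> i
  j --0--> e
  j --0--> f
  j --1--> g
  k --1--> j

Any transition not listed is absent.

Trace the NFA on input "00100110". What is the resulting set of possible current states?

{c, d, e, f, g, h, i, j, k}

Start in {c}.
Read '0': c→{c, g, i}; now {c, g, i}.
Read '0': c→{c, g, i}, g→{d, g, h}, i→{e}; now {c, d, e, g, h, i}.
Read '1': c→{c, d, j}, d→{c, g, j}, e→{d, i}, g→{d, f, j}, h→∅, i→{e, h, i}; now {c, d, e, f, g, h, i, j}.
Read '0': c→{c, g, i}, d→{d, j}, e→{e, h, k}, f→{c}, g→{d, g, h}, h→{j}, i→{e}, j→{e, f}; now {c, d, e, f, g, h, i, j, k}.
Read '0': c→{c, g, i}, d→{d, j}, e→{e, h, k}, f→{c}, g→{d, g, h}, h→{j}, i→{e}, j→{e, f}, k→∅; now {c, d, e, f, g, h, i, j, k}.
Read '1': c→{c, d, j}, d→{c, g, j}, e→{d, i}, f→{d}, g→{d, f, j}, h→∅, i→{e, h, i}, j→{g}, k→{j}; now {c, d, e, f, g, h, i, j}.
Read '1': c→{c, d, j}, d→{c, g, j}, e→{d, i}, f→{d}, g→{d, f, j}, h→∅, i→{e, h, i}, j→{g}; now {c, d, e, f, g, h, i, j}.
Read '0': c→{c, g, i}, d→{d, j}, e→{e, h, k}, f→{c}, g→{d, g, h}, h→{j}, i→{e}, j→{e, f}; now {c, d, e, f, g, h, i, j, k}.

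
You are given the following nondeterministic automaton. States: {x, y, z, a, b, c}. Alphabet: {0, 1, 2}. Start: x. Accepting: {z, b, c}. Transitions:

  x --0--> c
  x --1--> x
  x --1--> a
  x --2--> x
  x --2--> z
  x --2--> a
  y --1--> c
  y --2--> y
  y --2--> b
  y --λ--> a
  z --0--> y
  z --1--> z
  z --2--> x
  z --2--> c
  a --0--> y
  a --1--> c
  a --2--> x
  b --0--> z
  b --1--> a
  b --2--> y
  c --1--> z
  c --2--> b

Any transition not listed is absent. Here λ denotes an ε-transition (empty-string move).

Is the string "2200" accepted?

Start in {x}.
Read '2': {x} → {x, z, a}.
Read '2': {x, z, a} → {x, z, a, c}.
Read '0': {x, z, a, c} → {y, a, c}.
Read '0': {y, a, c} → {y, a}.
The final set {y, a} contains no accepting state.

No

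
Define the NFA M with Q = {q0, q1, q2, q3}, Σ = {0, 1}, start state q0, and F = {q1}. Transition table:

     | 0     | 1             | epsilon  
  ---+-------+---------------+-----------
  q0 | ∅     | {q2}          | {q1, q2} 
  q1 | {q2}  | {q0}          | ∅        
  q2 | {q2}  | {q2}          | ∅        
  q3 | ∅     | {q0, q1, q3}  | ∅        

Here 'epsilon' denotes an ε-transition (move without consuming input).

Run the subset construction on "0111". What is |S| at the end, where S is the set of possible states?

1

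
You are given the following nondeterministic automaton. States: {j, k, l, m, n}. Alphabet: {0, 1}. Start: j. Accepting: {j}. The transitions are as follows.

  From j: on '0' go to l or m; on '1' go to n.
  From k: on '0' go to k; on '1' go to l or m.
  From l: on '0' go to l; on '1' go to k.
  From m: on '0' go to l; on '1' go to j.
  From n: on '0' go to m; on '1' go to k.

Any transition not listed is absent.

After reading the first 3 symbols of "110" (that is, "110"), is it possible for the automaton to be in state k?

Start in {j}.
Read '1': j→{n}; now {n}.
Read '1': n→{k}; now {k}.
Read '0': k→{k}; now {k}.
State k is in {k}.

Yes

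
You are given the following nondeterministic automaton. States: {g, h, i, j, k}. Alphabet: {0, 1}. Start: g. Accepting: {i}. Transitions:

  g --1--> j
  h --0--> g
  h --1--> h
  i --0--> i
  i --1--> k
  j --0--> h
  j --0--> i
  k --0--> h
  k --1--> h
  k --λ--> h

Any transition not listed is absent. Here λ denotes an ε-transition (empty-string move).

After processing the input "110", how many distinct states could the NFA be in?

0

Start in {g}.
Read '1': {g} → {j}.
Read '1': {j} → ∅.
The set is empty and remains empty for the remaining 1 symbol.
That set has 0 states.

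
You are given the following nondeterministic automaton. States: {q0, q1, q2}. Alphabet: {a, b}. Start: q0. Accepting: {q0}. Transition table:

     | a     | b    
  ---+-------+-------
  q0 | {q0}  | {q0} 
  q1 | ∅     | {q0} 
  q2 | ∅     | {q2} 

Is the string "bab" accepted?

Yes

Start in {q0}.
Read 'b': q0→{q0}; now {q0}.
Read 'a': q0→{q0}; now {q0}.
Read 'b': q0→{q0}; now {q0}.
The final set {q0} contains the accepting state q0.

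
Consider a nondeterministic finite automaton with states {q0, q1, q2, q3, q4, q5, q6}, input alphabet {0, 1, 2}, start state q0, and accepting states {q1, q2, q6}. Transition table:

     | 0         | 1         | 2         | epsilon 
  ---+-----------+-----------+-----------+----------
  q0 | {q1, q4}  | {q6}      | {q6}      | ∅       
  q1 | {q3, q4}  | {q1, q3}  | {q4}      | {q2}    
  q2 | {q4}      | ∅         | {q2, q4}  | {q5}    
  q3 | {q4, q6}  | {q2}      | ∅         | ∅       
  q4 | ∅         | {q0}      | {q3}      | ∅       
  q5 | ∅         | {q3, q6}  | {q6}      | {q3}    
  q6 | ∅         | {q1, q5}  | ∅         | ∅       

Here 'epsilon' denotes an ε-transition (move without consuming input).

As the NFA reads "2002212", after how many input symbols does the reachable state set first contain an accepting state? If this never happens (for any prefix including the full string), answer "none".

Start in {q0}.
Read '2': q0→{q6}; now {q6}.
None of the earlier sets intersect F, but {q6} does.

1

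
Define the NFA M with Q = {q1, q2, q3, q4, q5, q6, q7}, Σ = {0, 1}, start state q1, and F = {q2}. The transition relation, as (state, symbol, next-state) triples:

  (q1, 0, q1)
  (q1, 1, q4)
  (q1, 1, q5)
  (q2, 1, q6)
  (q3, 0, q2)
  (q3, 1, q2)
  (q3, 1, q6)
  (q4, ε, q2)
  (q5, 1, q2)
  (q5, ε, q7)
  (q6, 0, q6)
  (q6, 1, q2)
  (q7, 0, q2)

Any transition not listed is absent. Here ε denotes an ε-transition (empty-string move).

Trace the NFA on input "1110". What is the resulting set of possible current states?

{q6}

Start in {q1}.
Read '1': {q1} → {q2, q4, q5, q7}.
Read '1': {q2, q4, q5, q7} → {q2, q6}.
Read '1': {q2, q6} → {q2, q6}.
Read '0': {q2, q6} → {q6}.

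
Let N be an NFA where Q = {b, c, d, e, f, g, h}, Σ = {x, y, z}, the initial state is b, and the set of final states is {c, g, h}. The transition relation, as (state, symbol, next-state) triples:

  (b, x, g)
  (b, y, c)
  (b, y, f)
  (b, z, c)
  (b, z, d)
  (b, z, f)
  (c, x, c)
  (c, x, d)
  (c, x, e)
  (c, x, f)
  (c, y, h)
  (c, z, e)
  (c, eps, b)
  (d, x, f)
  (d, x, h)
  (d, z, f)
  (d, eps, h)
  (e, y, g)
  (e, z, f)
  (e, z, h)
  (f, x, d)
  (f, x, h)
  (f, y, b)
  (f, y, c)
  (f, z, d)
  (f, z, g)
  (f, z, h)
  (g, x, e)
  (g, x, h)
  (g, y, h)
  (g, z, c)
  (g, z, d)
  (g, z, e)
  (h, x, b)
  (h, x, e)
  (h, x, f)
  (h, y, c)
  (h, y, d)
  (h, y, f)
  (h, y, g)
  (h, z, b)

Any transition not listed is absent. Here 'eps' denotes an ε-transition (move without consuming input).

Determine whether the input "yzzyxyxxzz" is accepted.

Yes

Start in {b}.
Read 'y': b→{c, f}; union {c, f}; ε-closure = {b, c, f}.
Read 'z': b→{c, d, f}, c→{e}, f→{d, g, h}; union {c, d, e, f, g, h}; ε-closure = {b, c, d, e, f, g, h}.
Read 'z': b→{c, d, f}, c→{e}, d→{f}, e→{f, h}, f→{d, g, h}, g→{c, d, e}, h→{b}; now {b, c, d, e, f, g, h}.
Read 'y': b→{c, f}, c→{h}, d→∅, e→{g}, f→{b, c}, g→{h}, h→{c, d, f, g}; now {b, c, d, f, g, h}.
Read 'x': b→{g}, c→{c, d, e, f}, d→{f, h}, f→{d, h}, g→{e, h}, h→{b, e, f}; now {b, c, d, e, f, g, h}.
Read 'y': b→{c, f}, c→{h}, d→∅, e→{g}, f→{b, c}, g→{h}, h→{c, d, f, g}; now {b, c, d, f, g, h}.
Read 'x': b→{g}, c→{c, d, e, f}, d→{f, h}, f→{d, h}, g→{e, h}, h→{b, e, f}; now {b, c, d, e, f, g, h}.
Read 'x': b→{g}, c→{c, d, e, f}, d→{f, h}, e→∅, f→{d, h}, g→{e, h}, h→{b, e, f}; now {b, c, d, e, f, g, h}.
Read 'z': b→{c, d, f}, c→{e}, d→{f}, e→{f, h}, f→{d, g, h}, g→{c, d, e}, h→{b}; now {b, c, d, e, f, g, h}.
Read 'z': b→{c, d, f}, c→{e}, d→{f}, e→{f, h}, f→{d, g, h}, g→{c, d, e}, h→{b}; now {b, c, d, e, f, g, h}.
The final set {b, c, d, e, f, g, h} contains the accepting states c, g, h.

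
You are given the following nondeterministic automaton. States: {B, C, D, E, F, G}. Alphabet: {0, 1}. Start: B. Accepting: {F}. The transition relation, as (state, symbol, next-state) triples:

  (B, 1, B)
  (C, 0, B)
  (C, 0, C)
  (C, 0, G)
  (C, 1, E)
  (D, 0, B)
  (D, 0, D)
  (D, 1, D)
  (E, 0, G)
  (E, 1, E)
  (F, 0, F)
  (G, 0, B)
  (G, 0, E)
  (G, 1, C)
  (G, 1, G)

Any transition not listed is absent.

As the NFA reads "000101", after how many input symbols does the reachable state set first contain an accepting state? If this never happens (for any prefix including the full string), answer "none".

Start in {B}.
Read '0': B→∅; now ∅.
The set is empty and remains empty for the remaining 5 symbols.
No reachable set along the way intersects F.

none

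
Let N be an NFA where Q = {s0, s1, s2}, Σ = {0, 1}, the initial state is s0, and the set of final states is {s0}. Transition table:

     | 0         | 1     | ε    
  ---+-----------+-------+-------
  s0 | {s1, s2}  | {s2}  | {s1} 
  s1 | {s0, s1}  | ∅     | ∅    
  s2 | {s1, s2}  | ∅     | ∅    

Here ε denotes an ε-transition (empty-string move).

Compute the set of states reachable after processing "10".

{s1, s2}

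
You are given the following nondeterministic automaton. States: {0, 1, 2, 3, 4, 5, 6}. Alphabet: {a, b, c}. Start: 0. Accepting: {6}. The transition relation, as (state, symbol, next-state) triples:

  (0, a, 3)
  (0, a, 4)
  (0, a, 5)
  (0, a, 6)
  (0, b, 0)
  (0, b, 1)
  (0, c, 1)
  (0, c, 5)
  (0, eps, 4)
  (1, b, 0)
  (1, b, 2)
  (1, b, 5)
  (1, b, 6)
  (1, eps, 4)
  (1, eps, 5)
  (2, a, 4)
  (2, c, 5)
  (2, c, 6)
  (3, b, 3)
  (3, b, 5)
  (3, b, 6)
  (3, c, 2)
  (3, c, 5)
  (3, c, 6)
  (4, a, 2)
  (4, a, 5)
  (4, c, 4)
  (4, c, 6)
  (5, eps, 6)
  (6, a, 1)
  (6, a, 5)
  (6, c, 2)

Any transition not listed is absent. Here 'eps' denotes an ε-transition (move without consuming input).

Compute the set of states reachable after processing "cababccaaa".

{1, 2, 4, 5, 6}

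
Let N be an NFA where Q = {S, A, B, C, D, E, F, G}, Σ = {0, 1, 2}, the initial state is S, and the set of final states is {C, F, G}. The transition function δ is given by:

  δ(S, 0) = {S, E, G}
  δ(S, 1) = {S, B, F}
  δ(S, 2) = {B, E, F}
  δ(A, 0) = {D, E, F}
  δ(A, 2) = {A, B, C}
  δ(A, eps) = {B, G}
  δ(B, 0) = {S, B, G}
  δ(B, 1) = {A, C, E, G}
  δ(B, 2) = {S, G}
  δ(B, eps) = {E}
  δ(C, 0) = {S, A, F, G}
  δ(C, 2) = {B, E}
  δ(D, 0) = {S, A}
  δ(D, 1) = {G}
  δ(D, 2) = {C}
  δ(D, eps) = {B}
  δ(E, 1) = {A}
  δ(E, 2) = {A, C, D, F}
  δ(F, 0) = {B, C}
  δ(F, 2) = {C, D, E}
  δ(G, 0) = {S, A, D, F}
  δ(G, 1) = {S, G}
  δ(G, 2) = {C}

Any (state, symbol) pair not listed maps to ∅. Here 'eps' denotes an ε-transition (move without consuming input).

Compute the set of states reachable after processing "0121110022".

{S, A, B, C, D, E, F, G}

Start in {S}.
Read '0': {S} → {S, E, G}.
Read '1': {S, E, G} → {S, A, B, E, F, G}.
Read '2': {S, A, B, E, F, G} → {S, A, B, C, D, E, F, G}.
Read '1': {S, A, B, C, D, E, F, G} → {S, A, B, C, E, F, G}.
Read '1': {S, A, B, C, E, F, G} → {S, A, B, C, E, F, G}.
Read '1': {S, A, B, C, E, F, G} → {S, A, B, C, E, F, G}.
Read '0': {S, A, B, C, E, F, G} → {S, A, B, C, D, E, F, G}.
Read '0': {S, A, B, C, D, E, F, G} → {S, A, B, C, D, E, F, G}.
Read '2': {S, A, B, C, D, E, F, G} → {S, A, B, C, D, E, F, G}.
Read '2': {S, A, B, C, D, E, F, G} → {S, A, B, C, D, E, F, G}.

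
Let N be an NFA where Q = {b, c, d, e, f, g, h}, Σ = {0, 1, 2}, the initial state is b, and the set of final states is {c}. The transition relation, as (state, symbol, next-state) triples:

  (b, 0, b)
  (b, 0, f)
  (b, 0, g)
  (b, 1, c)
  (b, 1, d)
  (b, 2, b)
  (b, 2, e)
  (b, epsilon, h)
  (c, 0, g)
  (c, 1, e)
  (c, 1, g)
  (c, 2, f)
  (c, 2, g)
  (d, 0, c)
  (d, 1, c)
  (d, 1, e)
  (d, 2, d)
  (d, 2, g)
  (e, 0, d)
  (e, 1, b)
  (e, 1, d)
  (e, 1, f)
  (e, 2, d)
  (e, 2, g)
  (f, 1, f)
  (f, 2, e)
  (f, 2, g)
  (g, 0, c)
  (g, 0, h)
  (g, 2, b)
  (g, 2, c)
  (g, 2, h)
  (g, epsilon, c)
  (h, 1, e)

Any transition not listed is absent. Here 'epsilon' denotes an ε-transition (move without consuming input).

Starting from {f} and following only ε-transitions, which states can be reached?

{f}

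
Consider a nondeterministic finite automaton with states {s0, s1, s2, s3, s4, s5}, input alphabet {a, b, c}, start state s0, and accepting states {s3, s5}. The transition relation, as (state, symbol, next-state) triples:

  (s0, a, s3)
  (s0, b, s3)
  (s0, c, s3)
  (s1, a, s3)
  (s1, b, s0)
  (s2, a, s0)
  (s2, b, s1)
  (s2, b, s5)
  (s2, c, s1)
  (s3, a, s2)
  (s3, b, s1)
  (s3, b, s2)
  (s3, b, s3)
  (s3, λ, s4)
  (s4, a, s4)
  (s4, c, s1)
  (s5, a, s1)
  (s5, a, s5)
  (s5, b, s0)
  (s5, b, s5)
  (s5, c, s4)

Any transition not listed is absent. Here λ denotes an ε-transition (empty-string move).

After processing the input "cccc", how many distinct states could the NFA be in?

Start in {s0}.
Read 'c': {s0} → {s3, s4}.
Read 'c': {s3, s4} → {s1}.
Read 'c': {s1} → ∅.
The set is empty and remains empty for the remaining 1 symbol.
That set has 0 states.

0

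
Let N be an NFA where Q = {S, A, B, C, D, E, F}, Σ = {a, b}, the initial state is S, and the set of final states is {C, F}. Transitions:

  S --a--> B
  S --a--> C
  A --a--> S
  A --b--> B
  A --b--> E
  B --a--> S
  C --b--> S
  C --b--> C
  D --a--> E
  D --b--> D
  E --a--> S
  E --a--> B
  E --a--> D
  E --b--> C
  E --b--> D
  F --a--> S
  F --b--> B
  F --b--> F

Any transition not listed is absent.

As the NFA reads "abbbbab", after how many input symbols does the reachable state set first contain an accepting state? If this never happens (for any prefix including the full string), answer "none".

Start in {S}.
Read 'a': S→{B, C}; now {B, C}.
None of the earlier sets intersect F, but {B, C} does.

1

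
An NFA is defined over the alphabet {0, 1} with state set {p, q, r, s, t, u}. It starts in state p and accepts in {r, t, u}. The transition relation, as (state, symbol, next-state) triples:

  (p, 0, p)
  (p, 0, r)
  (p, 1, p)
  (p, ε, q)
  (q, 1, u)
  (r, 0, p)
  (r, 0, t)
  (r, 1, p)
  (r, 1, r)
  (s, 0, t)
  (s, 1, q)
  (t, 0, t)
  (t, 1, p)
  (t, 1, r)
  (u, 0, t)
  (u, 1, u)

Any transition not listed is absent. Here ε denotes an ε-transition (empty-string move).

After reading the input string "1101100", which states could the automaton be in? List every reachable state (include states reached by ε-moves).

{p, q, r, t}

Start: ε-closure({p}) = {p, q}.
Read '1': {p, q} → {p, q, u}.
Read '1': {p, q, u} → {p, q, u}.
Read '0': {p, q, u} → {p, q, r, t}.
Read '1': {p, q, r, t} → {p, q, r, u}.
Read '1': {p, q, r, u} → {p, q, r, u}.
Read '0': {p, q, r, u} → {p, q, r, t}.
Read '0': {p, q, r, t} → {p, q, r, t}.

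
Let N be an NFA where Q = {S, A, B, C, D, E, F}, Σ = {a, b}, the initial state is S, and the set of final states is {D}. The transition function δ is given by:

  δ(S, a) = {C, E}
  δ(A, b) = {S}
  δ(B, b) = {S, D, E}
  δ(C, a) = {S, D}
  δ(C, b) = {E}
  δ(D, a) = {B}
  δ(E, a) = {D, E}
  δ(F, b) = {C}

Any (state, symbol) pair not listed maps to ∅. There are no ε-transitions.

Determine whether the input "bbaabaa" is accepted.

No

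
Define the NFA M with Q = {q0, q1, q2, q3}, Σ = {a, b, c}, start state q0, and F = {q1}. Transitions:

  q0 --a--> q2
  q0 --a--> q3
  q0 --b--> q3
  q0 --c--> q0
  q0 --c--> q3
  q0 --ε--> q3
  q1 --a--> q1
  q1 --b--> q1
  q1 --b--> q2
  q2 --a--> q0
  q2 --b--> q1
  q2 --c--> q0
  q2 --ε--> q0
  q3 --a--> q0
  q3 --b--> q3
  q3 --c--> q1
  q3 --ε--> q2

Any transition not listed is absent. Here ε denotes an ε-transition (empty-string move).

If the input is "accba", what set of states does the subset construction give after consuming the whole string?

Start: ε-closure({q0}) = {q0, q2, q3}.
Read 'a': q0→{q2, q3}, q2→{q0}, q3→{q0}; now {q0, q2, q3}.
Read 'c': q0→{q0, q3}, q2→{q0}, q3→{q1}; union {q0, q1, q3}; ε-closure = {q0, q1, q2, q3}.
Read 'c': q0→{q0, q3}, q1→∅, q2→{q0}, q3→{q1}; union {q0, q1, q3}; ε-closure = {q0, q1, q2, q3}.
Read 'b': q0→{q3}, q1→{q1, q2}, q2→{q1}, q3→{q3}; union {q1, q2, q3}; ε-closure = {q0, q1, q2, q3}.
Read 'a': q0→{q2, q3}, q1→{q1}, q2→{q0}, q3→{q0}; now {q0, q1, q2, q3}.

{q0, q1, q2, q3}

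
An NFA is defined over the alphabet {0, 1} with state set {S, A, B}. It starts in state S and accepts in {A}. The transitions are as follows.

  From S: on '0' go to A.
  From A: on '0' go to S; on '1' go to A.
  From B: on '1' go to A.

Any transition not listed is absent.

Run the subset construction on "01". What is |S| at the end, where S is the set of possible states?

1

Start in {S}.
Read '0': S→{A}; now {A}.
Read '1': A→{A}; now {A}.
That set has 1 state.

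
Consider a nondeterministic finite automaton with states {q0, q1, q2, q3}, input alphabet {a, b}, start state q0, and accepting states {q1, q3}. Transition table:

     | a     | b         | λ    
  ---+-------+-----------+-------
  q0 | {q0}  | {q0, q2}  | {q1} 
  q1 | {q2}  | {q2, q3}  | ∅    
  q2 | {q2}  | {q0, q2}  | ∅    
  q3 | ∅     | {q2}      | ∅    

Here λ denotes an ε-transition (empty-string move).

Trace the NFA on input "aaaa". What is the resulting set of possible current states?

{q0, q1, q2}

Start: ε-closure({q0}) = {q0, q1}.
Read 'a': {q0, q1} → {q0, q1, q2}.
Read 'a': {q0, q1, q2} → {q0, q1, q2}.
Read 'a': {q0, q1, q2} → {q0, q1, q2}.
Read 'a': {q0, q1, q2} → {q0, q1, q2}.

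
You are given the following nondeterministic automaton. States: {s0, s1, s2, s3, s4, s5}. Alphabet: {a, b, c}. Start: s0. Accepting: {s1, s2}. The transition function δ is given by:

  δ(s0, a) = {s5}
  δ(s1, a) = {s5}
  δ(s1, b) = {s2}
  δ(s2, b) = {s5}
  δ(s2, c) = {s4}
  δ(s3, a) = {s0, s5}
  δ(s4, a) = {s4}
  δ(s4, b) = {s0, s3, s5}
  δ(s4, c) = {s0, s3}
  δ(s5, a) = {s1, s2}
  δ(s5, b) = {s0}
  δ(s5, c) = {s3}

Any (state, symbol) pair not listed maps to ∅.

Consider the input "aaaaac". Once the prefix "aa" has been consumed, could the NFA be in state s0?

Start in {s0}.
Read 'a': {s0} → {s5}.
Read 'a': {s5} → {s1, s2}.
State s0 is not in {s1, s2}.

No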